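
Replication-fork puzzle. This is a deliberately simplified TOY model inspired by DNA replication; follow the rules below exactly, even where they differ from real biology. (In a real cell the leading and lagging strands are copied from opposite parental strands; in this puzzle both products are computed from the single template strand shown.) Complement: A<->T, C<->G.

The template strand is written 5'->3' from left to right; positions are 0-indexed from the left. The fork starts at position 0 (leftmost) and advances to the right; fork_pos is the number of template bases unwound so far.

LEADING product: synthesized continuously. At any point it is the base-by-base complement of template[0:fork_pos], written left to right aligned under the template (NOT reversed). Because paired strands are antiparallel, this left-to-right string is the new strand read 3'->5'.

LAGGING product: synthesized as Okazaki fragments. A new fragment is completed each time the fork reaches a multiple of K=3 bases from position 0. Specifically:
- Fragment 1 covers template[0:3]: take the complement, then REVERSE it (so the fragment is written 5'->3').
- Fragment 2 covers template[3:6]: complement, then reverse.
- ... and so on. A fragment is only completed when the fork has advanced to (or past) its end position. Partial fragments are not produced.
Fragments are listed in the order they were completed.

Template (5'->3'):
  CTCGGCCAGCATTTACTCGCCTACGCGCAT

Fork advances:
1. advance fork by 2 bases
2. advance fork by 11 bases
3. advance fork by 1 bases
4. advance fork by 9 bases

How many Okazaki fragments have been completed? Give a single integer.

Step 1: advance 2 -> fork_pos = 0 + 2 = 2. Next multiple of 3 is 3 (not reached); still 0 fragment(s).
Step 2: advance 11 -> fork_pos = 2 + 11 = 13. Reached multiple(s) of 3: 3, 6, 9, 12 -> fragments 1-4 completed (4 total).
Step 3: advance 1 -> fork_pos = 13 + 1 = 14. Next multiple of 3 is 15 (not reached); still 4 fragment(s).
Step 4: advance 9 -> fork_pos = 14 + 9 = 23. Reached multiple(s) of 3: 15, 18, 21 -> fragments 5-7 completed (7 total).
Check: final fork_pos = 23; the multiples of 3 that are <= 23 are 3..21 -> 23 // 3 = 7 completed fragment(s).

Answer: 7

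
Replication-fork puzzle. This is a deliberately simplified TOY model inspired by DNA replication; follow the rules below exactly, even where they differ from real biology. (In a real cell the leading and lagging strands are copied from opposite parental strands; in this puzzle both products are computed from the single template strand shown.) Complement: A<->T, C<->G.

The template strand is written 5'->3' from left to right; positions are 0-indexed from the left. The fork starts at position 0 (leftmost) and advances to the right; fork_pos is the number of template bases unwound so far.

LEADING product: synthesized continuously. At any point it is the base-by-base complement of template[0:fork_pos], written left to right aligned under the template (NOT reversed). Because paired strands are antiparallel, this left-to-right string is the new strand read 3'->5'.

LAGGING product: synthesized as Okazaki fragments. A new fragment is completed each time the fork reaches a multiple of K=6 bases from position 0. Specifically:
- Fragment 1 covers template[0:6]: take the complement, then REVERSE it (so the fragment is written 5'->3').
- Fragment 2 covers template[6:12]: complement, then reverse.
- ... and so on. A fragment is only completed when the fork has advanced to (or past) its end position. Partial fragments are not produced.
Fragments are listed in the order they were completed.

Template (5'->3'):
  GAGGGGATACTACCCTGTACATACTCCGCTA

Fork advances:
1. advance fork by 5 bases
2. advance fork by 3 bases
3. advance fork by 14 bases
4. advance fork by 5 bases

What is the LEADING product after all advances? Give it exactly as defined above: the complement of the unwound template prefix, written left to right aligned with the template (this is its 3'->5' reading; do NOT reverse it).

Answer: CTCCCCTATGATGGGACATGTATGAGG

Derivation:
Step 1: advance 5 -> fork_pos = 0 + 5 = 5.
Step 2: advance 3 -> fork_pos = 5 + 3 = 8.
Step 3: advance 14 -> fork_pos = 8 + 14 = 22.
Step 4: advance 5 -> fork_pos = 22 + 5 = 27.
Unwound prefix: template[0:27] = GAGGGGATACTACCCTGTACATACTCC
Complement it base by base (A<->T, C<->G), keeping left-to-right order:
  [0:5] GAGGG -> CTCCC
  [5:10] GATAC -> CTATG
  [10:15] TACCC -> ATGGG
  [15:20] TGTAC -> ACATG
  [20:25] ATACT -> TATGA
  [25:27] CC -> GG
Concatenate: CTCCCCTATGATGGGACATGTATGAGG (length 27; written aligned with the template, i.e. 3'->5').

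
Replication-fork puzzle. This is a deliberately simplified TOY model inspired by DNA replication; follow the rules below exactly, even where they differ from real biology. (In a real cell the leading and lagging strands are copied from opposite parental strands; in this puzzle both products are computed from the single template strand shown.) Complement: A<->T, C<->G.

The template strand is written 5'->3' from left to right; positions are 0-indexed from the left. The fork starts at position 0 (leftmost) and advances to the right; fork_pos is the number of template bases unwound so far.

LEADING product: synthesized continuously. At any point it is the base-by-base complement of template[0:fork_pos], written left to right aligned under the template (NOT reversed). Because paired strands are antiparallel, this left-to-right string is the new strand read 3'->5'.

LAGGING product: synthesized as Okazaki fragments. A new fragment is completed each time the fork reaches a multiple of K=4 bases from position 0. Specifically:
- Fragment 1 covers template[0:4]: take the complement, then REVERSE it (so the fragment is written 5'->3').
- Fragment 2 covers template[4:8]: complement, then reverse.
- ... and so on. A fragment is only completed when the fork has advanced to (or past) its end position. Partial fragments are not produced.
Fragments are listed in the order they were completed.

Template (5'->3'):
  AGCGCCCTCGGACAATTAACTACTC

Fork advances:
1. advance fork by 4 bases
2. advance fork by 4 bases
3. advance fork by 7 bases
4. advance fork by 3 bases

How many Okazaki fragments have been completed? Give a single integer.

Step 1: advance 4 -> fork_pos = 0 + 4 = 4. Reached multiple(s) of 4: 4 -> fragment 1 completed (1 total).
Step 2: advance 4 -> fork_pos = 4 + 4 = 8. Reached multiple(s) of 4: 8 -> fragment 2 completed (2 total).
Step 3: advance 7 -> fork_pos = 8 + 7 = 15. Reached multiple(s) of 4: 12 -> fragment 3 completed (3 total).
Step 4: advance 3 -> fork_pos = 15 + 3 = 18. Reached multiple(s) of 4: 16 -> fragment 4 completed (4 total).
Check: final fork_pos = 18; the multiples of 4 that are <= 18 are 4..16 -> 18 // 4 = 4 completed fragment(s).

Answer: 4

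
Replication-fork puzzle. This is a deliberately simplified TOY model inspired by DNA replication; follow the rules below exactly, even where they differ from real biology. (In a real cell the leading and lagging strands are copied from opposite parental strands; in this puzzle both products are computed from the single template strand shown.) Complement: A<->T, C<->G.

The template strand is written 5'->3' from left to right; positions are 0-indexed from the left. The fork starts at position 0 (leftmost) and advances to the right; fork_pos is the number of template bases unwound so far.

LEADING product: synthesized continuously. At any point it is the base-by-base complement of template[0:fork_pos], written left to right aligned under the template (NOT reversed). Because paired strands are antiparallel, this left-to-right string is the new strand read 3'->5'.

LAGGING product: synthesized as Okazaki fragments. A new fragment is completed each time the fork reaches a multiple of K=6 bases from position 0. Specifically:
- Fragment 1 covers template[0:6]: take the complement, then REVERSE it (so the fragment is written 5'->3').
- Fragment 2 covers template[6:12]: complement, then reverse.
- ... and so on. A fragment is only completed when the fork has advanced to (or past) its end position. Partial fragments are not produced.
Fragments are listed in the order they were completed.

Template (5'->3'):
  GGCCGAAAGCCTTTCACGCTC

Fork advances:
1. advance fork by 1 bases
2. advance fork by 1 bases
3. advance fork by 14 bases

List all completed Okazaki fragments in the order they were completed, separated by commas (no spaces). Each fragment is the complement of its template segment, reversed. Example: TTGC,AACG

Answer: TCGGCC,AGGCTT

Derivation:
Step 1: advance 1 -> fork_pos = 0 + 1 = 1. Next multiple of 6 is 6 (not reached); still 0 fragment(s).
Step 2: advance 1 -> fork_pos = 1 + 1 = 2. Next multiple of 6 is 6 (not reached); still 0 fragment(s).
Step 3: advance 14 -> fork_pos = 2 + 14 = 16. Reached multiple(s) of 6: 6, 12 -> fragments 1-2 completed (2 total).
Final fork_pos = 16, so 2 fragment(s) are complete. Build each: template segment -> complement -> reverse.
Fragment 1: template[0:6] = GGCCGA -> complement CCGGCT -> reversed TCGGCC
Fragment 2: template[6:12] = AAGCCT -> complement TTCGGA -> reversed AGGCTT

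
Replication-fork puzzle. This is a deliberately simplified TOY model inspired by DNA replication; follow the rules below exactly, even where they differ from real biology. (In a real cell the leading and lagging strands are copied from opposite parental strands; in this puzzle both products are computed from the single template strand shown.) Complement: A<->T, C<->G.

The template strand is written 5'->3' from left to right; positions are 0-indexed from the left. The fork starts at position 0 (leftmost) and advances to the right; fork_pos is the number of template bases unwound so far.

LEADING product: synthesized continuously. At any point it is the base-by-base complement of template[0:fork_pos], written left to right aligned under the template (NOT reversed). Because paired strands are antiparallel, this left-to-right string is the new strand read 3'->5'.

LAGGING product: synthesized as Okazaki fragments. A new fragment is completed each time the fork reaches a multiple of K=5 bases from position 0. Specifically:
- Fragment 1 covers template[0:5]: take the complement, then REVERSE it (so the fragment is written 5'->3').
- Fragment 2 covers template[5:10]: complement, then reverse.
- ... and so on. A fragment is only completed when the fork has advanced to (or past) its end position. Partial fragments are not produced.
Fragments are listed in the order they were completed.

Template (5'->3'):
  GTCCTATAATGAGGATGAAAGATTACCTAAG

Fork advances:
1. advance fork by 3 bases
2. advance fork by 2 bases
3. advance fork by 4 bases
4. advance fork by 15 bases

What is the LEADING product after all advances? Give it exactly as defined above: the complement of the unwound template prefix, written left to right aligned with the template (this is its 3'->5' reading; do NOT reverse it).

Step 1: advance 3 -> fork_pos = 0 + 3 = 3.
Step 2: advance 2 -> fork_pos = 3 + 2 = 5.
Step 3: advance 4 -> fork_pos = 5 + 4 = 9.
Step 4: advance 15 -> fork_pos = 9 + 15 = 24.
Unwound prefix: template[0:24] = GTCCTATAATGAGGATGAAAGATT
Complement it base by base (A<->T, C<->G), keeping left-to-right order:
  [0:5] GTCCT -> CAGGA
  [5:10] ATAAT -> TATTA
  [10:15] GAGGA -> CTCCT
  [15:20] TGAAA -> ACTTT
  [20:24] GATT -> CTAA
Concatenate: CAGGATATTACTCCTACTTTCTAA (length 24; written aligned with the template, i.e. 3'->5').

Answer: CAGGATATTACTCCTACTTTCTAA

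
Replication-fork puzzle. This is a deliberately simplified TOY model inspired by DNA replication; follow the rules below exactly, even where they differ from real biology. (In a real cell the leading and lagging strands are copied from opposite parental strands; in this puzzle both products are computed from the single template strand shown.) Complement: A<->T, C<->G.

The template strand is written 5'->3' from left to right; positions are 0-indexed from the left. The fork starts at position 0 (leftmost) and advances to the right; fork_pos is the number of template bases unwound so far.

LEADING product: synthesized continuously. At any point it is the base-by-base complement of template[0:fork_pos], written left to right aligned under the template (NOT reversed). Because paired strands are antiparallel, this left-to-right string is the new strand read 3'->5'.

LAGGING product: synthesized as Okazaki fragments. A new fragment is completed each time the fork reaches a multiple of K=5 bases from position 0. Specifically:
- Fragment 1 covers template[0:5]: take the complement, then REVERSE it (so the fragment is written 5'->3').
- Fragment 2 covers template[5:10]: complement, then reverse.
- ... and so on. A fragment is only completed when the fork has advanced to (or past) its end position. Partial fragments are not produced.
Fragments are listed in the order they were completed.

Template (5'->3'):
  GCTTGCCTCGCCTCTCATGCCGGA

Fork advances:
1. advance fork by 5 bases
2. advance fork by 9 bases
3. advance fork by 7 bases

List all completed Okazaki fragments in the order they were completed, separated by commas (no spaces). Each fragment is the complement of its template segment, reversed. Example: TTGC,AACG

Step 1: advance 5 -> fork_pos = 0 + 5 = 5. Reached multiple(s) of 5: 5 -> fragment 1 completed (1 total).
Step 2: advance 9 -> fork_pos = 5 + 9 = 14. Reached multiple(s) of 5: 10 -> fragment 2 completed (2 total).
Step 3: advance 7 -> fork_pos = 14 + 7 = 21. Reached multiple(s) of 5: 15, 20 -> fragments 3-4 completed (4 total).
Final fork_pos = 21, so 4 fragment(s) are complete. Build each: template segment -> complement -> reverse.
Fragment 1: template[0:5] = GCTTG -> complement CGAAC -> reversed CAAGC
Fragment 2: template[5:10] = CCTCG -> complement GGAGC -> reversed CGAGG
Fragment 3: template[10:15] = CCTCT -> complement GGAGA -> reversed AGAGG
Fragment 4: template[15:20] = CATGC -> complement GTACG -> reversed GCATG

Answer: CAAGC,CGAGG,AGAGG,GCATG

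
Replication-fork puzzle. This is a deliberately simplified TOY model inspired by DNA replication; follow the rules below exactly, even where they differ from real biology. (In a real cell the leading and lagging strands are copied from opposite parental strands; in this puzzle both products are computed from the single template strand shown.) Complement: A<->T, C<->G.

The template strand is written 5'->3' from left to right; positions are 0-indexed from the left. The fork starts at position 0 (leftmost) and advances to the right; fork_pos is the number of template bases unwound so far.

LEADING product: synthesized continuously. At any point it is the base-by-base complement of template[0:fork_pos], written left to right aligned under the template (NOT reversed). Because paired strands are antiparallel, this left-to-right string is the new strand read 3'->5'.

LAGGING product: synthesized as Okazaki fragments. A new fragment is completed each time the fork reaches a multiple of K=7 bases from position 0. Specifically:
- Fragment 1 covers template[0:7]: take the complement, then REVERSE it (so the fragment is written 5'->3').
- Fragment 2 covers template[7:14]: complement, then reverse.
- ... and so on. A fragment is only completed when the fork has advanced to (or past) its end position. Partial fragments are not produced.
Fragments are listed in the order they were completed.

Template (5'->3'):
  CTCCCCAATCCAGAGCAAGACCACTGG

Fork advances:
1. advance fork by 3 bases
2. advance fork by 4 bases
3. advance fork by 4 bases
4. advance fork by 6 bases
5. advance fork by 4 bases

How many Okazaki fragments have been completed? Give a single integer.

Answer: 3

Derivation:
Step 1: advance 3 -> fork_pos = 0 + 3 = 3. Next multiple of 7 is 7 (not reached); still 0 fragment(s).
Step 2: advance 4 -> fork_pos = 3 + 4 = 7. Reached multiple(s) of 7: 7 -> fragment 1 completed (1 total).
Step 3: advance 4 -> fork_pos = 7 + 4 = 11. Next multiple of 7 is 14 (not reached); still 1 fragment(s).
Step 4: advance 6 -> fork_pos = 11 + 6 = 17. Reached multiple(s) of 7: 14 -> fragment 2 completed (2 total).
Step 5: advance 4 -> fork_pos = 17 + 4 = 21. Reached multiple(s) of 7: 21 -> fragment 3 completed (3 total).
Check: final fork_pos = 21; the multiples of 7 that are <= 21 are 7..21 -> 21 // 7 = 3 completed fragment(s).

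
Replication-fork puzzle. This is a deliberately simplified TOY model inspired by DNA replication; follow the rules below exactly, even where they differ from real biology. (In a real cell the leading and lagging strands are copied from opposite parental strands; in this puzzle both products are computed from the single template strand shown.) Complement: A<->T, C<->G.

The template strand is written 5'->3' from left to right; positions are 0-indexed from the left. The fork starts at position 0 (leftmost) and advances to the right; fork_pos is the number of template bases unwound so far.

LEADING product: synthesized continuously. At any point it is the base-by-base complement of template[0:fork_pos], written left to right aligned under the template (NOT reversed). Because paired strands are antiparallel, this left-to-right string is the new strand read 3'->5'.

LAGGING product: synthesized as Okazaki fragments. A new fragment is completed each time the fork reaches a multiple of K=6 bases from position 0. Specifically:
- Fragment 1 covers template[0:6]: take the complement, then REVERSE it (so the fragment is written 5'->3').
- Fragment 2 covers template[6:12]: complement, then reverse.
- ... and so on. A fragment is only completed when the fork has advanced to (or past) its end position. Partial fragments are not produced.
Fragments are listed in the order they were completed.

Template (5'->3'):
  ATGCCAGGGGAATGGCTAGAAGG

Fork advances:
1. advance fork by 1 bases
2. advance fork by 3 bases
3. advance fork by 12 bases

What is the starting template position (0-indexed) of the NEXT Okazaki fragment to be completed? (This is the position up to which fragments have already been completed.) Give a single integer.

Answer: 12

Derivation:
Step 1: advance 1 -> fork_pos = 0 + 1 = 1. Next multiple of 6 is 6 (not reached); still 0 fragment(s).
Step 2: advance 3 -> fork_pos = 1 + 3 = 4. Next multiple of 6 is 6 (not reached); still 0 fragment(s).
Step 3: advance 12 -> fork_pos = 4 + 12 = 16. Reached multiple(s) of 6: 6, 12 -> fragments 1-2 completed (2 total).
2 fragment(s) completed, covering template[0:12] (2 x 6 = 12). The next fragment, fragment 3, covers template[12:18], so it starts at position 12.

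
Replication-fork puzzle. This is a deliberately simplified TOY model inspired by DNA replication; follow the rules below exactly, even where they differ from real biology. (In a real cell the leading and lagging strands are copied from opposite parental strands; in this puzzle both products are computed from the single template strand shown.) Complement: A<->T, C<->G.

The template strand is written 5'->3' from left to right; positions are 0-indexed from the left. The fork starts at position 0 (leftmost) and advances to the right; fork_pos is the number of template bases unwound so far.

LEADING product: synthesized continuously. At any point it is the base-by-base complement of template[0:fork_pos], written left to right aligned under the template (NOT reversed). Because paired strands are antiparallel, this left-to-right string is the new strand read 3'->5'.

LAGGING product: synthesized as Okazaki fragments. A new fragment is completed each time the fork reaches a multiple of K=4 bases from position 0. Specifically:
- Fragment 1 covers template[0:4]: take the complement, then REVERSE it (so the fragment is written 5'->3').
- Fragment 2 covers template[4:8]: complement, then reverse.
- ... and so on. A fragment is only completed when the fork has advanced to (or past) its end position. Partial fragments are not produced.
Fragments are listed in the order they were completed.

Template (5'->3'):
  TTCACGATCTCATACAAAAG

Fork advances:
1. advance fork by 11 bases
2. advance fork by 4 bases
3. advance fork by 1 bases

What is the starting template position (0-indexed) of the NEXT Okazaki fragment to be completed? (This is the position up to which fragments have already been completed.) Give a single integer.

Answer: 16

Derivation:
Step 1: advance 11 -> fork_pos = 0 + 11 = 11. Reached multiple(s) of 4: 4, 8 -> fragments 1-2 completed (2 total).
Step 2: advance 4 -> fork_pos = 11 + 4 = 15. Reached multiple(s) of 4: 12 -> fragment 3 completed (3 total).
Step 3: advance 1 -> fork_pos = 15 + 1 = 16. Reached multiple(s) of 4: 16 -> fragment 4 completed (4 total).
4 fragment(s) completed, covering template[0:16] (4 x 4 = 16). The next fragment, fragment 5, covers template[16:20], so it starts at position 16.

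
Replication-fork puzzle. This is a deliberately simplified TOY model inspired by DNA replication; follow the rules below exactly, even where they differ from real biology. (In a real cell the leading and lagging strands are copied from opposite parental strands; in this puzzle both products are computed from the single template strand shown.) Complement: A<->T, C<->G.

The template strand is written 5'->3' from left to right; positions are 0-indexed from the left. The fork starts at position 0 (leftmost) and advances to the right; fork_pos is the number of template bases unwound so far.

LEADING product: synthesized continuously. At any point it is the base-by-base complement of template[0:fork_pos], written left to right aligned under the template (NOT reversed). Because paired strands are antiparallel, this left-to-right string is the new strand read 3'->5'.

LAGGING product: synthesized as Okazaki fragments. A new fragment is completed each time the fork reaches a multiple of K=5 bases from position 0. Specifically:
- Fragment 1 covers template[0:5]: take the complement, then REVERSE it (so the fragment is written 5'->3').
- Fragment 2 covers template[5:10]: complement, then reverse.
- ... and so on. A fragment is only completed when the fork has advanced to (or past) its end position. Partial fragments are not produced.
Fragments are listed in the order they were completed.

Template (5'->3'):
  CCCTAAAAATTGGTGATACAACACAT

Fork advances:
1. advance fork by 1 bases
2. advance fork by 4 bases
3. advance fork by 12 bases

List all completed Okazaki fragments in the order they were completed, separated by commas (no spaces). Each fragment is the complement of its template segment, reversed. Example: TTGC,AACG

Answer: TAGGG,ATTTT,CACCA

Derivation:
Step 1: advance 1 -> fork_pos = 0 + 1 = 1. Next multiple of 5 is 5 (not reached); still 0 fragment(s).
Step 2: advance 4 -> fork_pos = 1 + 4 = 5. Reached multiple(s) of 5: 5 -> fragment 1 completed (1 total).
Step 3: advance 12 -> fork_pos = 5 + 12 = 17. Reached multiple(s) of 5: 10, 15 -> fragments 2-3 completed (3 total).
Final fork_pos = 17, so 3 fragment(s) are complete. Build each: template segment -> complement -> reverse.
Fragment 1: template[0:5] = CCCTA -> complement GGGAT -> reversed TAGGG
Fragment 2: template[5:10] = AAAAT -> complement TTTTA -> reversed ATTTT
Fragment 3: template[10:15] = TGGTG -> complement ACCAC -> reversed CACCA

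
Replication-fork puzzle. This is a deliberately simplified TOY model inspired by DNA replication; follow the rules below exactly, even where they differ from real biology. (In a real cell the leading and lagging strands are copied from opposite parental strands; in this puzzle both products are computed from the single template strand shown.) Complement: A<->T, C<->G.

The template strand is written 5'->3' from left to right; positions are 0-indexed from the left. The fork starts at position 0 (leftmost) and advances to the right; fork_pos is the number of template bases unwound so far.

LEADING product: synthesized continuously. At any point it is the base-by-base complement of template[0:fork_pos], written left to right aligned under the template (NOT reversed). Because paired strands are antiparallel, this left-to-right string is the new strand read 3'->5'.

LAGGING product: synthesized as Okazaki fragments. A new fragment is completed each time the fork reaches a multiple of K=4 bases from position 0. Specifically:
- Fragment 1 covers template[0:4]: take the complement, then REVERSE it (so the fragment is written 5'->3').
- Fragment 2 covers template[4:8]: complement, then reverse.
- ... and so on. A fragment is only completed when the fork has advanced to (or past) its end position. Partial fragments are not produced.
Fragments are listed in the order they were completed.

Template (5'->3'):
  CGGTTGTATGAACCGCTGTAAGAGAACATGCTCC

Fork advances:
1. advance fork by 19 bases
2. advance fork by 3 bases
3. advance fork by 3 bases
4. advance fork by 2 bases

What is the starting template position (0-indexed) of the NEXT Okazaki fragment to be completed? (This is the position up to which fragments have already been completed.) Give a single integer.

Step 1: advance 19 -> fork_pos = 0 + 19 = 19. Reached multiple(s) of 4: 4, 8, 12, 16 -> fragments 1-4 completed (4 total).
Step 2: advance 3 -> fork_pos = 19 + 3 = 22. Reached multiple(s) of 4: 20 -> fragment 5 completed (5 total).
Step 3: advance 3 -> fork_pos = 22 + 3 = 25. Reached multiple(s) of 4: 24 -> fragment 6 completed (6 total).
Step 4: advance 2 -> fork_pos = 25 + 2 = 27. Next multiple of 4 is 28 (not reached); still 6 fragment(s).
6 fragment(s) completed, covering template[0:24] (6 x 4 = 24). The next fragment, fragment 7, covers template[24:28], so it starts at position 24.

Answer: 24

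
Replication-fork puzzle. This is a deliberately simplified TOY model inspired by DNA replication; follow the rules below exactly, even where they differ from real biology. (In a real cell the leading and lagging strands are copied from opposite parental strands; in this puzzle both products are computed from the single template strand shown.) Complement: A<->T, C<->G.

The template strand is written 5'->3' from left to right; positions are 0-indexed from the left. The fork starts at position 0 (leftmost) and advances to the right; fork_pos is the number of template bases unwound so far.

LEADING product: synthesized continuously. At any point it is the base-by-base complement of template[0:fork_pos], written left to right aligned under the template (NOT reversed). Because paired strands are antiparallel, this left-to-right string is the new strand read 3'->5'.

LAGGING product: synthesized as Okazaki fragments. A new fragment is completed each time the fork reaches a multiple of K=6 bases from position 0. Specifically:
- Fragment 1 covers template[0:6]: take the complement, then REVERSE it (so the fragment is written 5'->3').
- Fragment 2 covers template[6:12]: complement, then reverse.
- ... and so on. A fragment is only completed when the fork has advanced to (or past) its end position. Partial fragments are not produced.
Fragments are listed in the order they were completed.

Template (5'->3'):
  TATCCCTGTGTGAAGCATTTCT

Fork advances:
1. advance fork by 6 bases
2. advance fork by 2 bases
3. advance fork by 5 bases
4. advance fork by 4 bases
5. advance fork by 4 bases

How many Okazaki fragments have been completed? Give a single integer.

Step 1: advance 6 -> fork_pos = 0 + 6 = 6. Reached multiple(s) of 6: 6 -> fragment 1 completed (1 total).
Step 2: advance 2 -> fork_pos = 6 + 2 = 8. Next multiple of 6 is 12 (not reached); still 1 fragment(s).
Step 3: advance 5 -> fork_pos = 8 + 5 = 13. Reached multiple(s) of 6: 12 -> fragment 2 completed (2 total).
Step 4: advance 4 -> fork_pos = 13 + 4 = 17. Next multiple of 6 is 18 (not reached); still 2 fragment(s).
Step 5: advance 4 -> fork_pos = 17 + 4 = 21. Reached multiple(s) of 6: 18 -> fragment 3 completed (3 total).
Check: final fork_pos = 21; the multiples of 6 that are <= 21 are 6..18 -> 21 // 6 = 3 completed fragment(s).

Answer: 3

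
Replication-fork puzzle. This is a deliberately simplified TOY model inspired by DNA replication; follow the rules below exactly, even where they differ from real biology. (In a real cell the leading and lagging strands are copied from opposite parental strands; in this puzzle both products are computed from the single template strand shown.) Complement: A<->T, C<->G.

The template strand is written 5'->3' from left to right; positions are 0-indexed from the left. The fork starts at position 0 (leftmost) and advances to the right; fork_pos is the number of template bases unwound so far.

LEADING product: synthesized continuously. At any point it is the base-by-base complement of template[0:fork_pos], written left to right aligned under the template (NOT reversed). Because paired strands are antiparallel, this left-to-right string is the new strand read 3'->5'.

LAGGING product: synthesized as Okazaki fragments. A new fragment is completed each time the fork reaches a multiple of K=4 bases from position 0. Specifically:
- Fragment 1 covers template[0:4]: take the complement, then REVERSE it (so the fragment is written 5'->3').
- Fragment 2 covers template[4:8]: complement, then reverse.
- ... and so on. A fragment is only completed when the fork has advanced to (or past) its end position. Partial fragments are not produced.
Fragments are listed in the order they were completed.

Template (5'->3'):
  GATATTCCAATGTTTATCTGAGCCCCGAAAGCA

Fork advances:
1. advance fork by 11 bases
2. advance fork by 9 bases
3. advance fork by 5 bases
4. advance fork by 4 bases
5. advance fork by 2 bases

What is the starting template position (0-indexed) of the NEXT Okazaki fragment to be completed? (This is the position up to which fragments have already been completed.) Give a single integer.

Step 1: advance 11 -> fork_pos = 0 + 11 = 11. Reached multiple(s) of 4: 4, 8 -> fragments 1-2 completed (2 total).
Step 2: advance 9 -> fork_pos = 11 + 9 = 20. Reached multiple(s) of 4: 12, 16, 20 -> fragments 3-5 completed (5 total).
Step 3: advance 5 -> fork_pos = 20 + 5 = 25. Reached multiple(s) of 4: 24 -> fragment 6 completed (6 total).
Step 4: advance 4 -> fork_pos = 25 + 4 = 29. Reached multiple(s) of 4: 28 -> fragment 7 completed (7 total).
Step 5: advance 2 -> fork_pos = 29 + 2 = 31. Next multiple of 4 is 32 (not reached); still 7 fragment(s).
7 fragment(s) completed, covering template[0:28] (7 x 4 = 28). The next fragment, fragment 8, covers template[28:32], so it starts at position 28.

Answer: 28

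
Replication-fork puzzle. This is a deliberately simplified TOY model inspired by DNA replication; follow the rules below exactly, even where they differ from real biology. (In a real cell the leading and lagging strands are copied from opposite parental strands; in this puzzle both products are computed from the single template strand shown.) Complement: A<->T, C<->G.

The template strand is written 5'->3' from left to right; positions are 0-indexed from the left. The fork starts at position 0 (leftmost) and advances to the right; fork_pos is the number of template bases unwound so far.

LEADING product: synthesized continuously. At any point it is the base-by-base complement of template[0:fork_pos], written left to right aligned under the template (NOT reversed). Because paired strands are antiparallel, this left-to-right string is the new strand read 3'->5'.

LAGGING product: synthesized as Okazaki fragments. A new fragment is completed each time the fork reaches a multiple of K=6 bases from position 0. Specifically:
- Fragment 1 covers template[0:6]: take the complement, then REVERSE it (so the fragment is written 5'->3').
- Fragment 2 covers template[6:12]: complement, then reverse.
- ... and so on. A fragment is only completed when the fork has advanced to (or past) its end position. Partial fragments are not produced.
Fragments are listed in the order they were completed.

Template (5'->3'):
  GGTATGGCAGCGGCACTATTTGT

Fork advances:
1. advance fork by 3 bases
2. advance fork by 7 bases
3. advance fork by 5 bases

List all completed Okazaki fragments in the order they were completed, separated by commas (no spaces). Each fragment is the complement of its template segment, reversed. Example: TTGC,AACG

Answer: CATACC,CGCTGC

Derivation:
Step 1: advance 3 -> fork_pos = 0 + 3 = 3. Next multiple of 6 is 6 (not reached); still 0 fragment(s).
Step 2: advance 7 -> fork_pos = 3 + 7 = 10. Reached multiple(s) of 6: 6 -> fragment 1 completed (1 total).
Step 3: advance 5 -> fork_pos = 10 + 5 = 15. Reached multiple(s) of 6: 12 -> fragment 2 completed (2 total).
Final fork_pos = 15, so 2 fragment(s) are complete. Build each: template segment -> complement -> reverse.
Fragment 1: template[0:6] = GGTATG -> complement CCATAC -> reversed CATACC
Fragment 2: template[6:12] = GCAGCG -> complement CGTCGC -> reversed CGCTGC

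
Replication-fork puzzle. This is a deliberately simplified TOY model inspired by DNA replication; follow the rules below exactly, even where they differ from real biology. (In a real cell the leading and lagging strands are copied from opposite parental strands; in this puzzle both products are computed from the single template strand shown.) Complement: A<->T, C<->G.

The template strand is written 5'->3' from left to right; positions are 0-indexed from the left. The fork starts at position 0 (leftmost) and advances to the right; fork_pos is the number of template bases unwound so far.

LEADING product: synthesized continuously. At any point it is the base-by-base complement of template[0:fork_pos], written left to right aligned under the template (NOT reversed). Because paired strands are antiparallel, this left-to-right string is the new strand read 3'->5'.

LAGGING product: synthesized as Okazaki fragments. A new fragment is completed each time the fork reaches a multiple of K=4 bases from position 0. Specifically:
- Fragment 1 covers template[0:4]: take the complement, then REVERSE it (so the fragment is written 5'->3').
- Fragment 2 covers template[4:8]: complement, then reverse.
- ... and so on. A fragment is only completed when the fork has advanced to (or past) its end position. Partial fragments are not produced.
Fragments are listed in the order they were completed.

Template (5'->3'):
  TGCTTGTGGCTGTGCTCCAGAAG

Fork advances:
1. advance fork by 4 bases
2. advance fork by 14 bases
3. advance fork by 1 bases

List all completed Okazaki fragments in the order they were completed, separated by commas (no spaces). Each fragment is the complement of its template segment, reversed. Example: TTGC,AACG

Step 1: advance 4 -> fork_pos = 0 + 4 = 4. Reached multiple(s) of 4: 4 -> fragment 1 completed (1 total).
Step 2: advance 14 -> fork_pos = 4 + 14 = 18. Reached multiple(s) of 4: 8, 12, 16 -> fragments 2-4 completed (4 total).
Step 3: advance 1 -> fork_pos = 18 + 1 = 19. Next multiple of 4 is 20 (not reached); still 4 fragment(s).
Final fork_pos = 19, so 4 fragment(s) are complete. Build each: template segment -> complement -> reverse.
Fragment 1: template[0:4] = TGCT -> complement ACGA -> reversed AGCA
Fragment 2: template[4:8] = TGTG -> complement ACAC -> reversed CACA
Fragment 3: template[8:12] = GCTG -> complement CGAC -> reversed CAGC
Fragment 4: template[12:16] = TGCT -> complement ACGA -> reversed AGCA

Answer: AGCA,CACA,CAGC,AGCA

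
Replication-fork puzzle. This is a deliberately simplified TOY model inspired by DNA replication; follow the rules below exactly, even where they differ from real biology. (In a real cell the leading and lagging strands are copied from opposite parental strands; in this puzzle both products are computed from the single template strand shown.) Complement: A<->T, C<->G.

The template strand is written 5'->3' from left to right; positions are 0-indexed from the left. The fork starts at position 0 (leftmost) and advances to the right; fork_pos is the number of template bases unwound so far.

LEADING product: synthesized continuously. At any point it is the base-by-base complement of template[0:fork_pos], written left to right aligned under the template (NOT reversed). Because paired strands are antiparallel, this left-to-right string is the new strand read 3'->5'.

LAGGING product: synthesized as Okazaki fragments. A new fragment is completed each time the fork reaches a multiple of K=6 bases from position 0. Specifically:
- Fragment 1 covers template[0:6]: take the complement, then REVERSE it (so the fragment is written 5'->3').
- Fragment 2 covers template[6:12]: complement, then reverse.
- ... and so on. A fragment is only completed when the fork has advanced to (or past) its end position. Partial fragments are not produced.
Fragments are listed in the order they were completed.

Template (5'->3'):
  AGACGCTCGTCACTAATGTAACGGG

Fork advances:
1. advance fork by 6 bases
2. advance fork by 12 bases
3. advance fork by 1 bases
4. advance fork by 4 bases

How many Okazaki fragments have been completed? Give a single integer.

Step 1: advance 6 -> fork_pos = 0 + 6 = 6. Reached multiple(s) of 6: 6 -> fragment 1 completed (1 total).
Step 2: advance 12 -> fork_pos = 6 + 12 = 18. Reached multiple(s) of 6: 12, 18 -> fragments 2-3 completed (3 total).
Step 3: advance 1 -> fork_pos = 18 + 1 = 19. Next multiple of 6 is 24 (not reached); still 3 fragment(s).
Step 4: advance 4 -> fork_pos = 19 + 4 = 23. Next multiple of 6 is 24 (not reached); still 3 fragment(s).
Check: final fork_pos = 23; the multiples of 6 that are <= 23 are 6..18 -> 23 // 6 = 3 completed fragment(s).

Answer: 3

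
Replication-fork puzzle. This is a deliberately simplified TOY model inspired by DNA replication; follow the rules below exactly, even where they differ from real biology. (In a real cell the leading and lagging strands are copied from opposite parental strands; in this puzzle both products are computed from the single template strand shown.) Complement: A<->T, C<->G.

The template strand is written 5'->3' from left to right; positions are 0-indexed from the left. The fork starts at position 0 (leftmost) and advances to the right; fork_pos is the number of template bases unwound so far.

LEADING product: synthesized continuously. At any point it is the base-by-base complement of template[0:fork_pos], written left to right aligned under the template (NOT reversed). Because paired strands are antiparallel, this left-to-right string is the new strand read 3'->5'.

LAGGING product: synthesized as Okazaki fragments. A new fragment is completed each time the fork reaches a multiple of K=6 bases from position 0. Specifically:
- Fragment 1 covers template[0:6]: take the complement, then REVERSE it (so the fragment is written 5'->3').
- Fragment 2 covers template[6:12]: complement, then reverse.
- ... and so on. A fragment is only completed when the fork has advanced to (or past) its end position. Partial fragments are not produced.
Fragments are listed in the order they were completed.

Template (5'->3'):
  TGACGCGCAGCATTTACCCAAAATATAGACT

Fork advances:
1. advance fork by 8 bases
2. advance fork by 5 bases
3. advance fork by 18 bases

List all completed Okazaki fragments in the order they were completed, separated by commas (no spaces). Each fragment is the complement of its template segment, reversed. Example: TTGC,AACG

Answer: GCGTCA,TGCTGC,GGTAAA,ATTTTG,GTCTAT

Derivation:
Step 1: advance 8 -> fork_pos = 0 + 8 = 8. Reached multiple(s) of 6: 6 -> fragment 1 completed (1 total).
Step 2: advance 5 -> fork_pos = 8 + 5 = 13. Reached multiple(s) of 6: 12 -> fragment 2 completed (2 total).
Step 3: advance 18 -> fork_pos = 13 + 18 = 31. Reached multiple(s) of 6: 18, 24, 30 -> fragments 3-5 completed (5 total).
Final fork_pos = 31, so 5 fragment(s) are complete. Build each: template segment -> complement -> reverse.
Fragment 1: template[0:6] = TGACGC -> complement ACTGCG -> reversed GCGTCA
Fragment 2: template[6:12] = GCAGCA -> complement CGTCGT -> reversed TGCTGC
Fragment 3: template[12:18] = TTTACC -> complement AAATGG -> reversed GGTAAA
Fragment 4: template[18:24] = CAAAAT -> complement GTTTTA -> reversed ATTTTG
Fragment 5: template[24:30] = ATAGAC -> complement TATCTG -> reversed GTCTAT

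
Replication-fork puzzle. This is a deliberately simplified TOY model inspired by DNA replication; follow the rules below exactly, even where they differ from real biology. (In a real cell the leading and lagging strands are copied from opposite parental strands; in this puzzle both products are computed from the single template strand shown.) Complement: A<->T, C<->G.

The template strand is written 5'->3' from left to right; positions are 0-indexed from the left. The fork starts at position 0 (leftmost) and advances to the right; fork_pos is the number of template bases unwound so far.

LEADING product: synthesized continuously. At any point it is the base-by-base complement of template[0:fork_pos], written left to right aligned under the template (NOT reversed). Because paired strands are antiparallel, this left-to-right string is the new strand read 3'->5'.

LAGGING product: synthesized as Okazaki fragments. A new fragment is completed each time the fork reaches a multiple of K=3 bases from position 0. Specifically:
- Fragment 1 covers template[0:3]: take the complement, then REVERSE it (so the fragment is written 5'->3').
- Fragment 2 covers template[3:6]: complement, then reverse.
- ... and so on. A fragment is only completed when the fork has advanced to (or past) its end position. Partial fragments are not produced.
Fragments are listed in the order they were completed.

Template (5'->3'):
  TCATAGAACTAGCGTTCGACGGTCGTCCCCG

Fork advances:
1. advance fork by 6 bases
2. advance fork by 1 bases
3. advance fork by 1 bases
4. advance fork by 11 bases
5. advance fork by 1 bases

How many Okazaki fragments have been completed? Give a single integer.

Answer: 6

Derivation:
Step 1: advance 6 -> fork_pos = 0 + 6 = 6. Reached multiple(s) of 3: 3, 6 -> fragments 1-2 completed (2 total).
Step 2: advance 1 -> fork_pos = 6 + 1 = 7. Next multiple of 3 is 9 (not reached); still 2 fragment(s).
Step 3: advance 1 -> fork_pos = 7 + 1 = 8. Next multiple of 3 is 9 (not reached); still 2 fragment(s).
Step 4: advance 11 -> fork_pos = 8 + 11 = 19. Reached multiple(s) of 3: 9, 12, 15, 18 -> fragments 3-6 completed (6 total).
Step 5: advance 1 -> fork_pos = 19 + 1 = 20. Next multiple of 3 is 21 (not reached); still 6 fragment(s).
Check: final fork_pos = 20; the multiples of 3 that are <= 20 are 3..18 -> 20 // 3 = 6 completed fragment(s).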